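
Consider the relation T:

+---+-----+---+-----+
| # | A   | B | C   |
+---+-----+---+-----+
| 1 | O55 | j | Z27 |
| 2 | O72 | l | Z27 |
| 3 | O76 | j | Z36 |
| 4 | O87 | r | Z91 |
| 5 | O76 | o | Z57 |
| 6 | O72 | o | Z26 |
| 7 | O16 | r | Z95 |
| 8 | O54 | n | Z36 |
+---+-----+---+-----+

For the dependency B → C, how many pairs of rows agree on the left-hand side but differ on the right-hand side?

B=j: violating pairs (1,3) — 1 pair.
B=r: violating pairs (4,7) — 1 pair.
B=o: violating pairs (5,6) — 1 pair.

3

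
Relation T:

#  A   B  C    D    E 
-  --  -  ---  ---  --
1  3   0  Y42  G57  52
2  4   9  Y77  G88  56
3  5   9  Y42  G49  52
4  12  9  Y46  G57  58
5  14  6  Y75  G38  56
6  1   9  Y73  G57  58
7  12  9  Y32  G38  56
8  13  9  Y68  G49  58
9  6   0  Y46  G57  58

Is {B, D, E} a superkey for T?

No

Rows 4 and 6 have the same {B, D, E} value (B=9, D=G57, E=58) but are distinct tuples, so {B, D, E} does not determine every attribute — not a superkey.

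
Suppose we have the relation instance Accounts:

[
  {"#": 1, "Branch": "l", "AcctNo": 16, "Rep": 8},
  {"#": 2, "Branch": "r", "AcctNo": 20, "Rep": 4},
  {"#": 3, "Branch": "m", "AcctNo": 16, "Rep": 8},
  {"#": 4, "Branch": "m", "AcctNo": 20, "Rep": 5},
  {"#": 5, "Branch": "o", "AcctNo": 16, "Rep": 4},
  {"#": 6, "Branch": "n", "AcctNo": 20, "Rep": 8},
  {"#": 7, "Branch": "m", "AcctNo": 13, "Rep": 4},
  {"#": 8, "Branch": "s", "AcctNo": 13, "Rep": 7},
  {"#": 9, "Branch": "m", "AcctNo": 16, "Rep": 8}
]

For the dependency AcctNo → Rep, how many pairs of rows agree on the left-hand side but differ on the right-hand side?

7

AcctNo=16: violating pairs (1,5), (3,5), (5,9) — 3 pairs.
AcctNo=20: violating pairs (2,4), (2,6), (4,6) — 3 pairs.
AcctNo=13: violating pairs (7,8) — 1 pair.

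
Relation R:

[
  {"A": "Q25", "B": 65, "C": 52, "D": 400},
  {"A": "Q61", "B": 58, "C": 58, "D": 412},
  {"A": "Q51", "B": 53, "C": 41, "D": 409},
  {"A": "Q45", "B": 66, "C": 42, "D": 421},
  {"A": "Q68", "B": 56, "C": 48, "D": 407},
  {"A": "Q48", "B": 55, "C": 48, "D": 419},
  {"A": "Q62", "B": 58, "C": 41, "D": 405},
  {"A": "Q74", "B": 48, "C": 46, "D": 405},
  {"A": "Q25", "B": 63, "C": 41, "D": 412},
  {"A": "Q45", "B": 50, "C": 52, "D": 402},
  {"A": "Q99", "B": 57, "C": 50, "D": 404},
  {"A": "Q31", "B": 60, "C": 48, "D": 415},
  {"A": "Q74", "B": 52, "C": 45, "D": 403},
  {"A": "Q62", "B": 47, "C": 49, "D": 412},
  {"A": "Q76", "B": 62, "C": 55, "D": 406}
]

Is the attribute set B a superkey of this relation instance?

Two distinct rows share B=58, so B does not determine every attribute — not a superkey.

No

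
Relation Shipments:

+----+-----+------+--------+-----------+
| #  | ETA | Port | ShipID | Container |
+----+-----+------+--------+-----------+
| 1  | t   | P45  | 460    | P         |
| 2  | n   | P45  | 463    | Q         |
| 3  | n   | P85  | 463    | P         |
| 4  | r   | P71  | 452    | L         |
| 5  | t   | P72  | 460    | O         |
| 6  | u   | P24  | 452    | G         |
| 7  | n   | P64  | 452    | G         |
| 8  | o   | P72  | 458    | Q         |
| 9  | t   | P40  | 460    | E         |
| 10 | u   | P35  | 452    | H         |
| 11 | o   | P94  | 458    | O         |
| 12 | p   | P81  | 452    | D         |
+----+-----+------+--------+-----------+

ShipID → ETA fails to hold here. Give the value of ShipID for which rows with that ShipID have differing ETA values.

452

ShipID=460: rows 1, 5, 9 → ETA = t, t, t ✓
ShipID=463: rows 2, 3 → ETA = n, n ✓
ShipID=452: rows 4, 6, 7, 10, 12 → ETA takes values {r, u, n, p} — violation
ShipID=458: rows 8, 11 → ETA = o, o ✓
The only ShipID value with inconsistent ETA is ShipID=452.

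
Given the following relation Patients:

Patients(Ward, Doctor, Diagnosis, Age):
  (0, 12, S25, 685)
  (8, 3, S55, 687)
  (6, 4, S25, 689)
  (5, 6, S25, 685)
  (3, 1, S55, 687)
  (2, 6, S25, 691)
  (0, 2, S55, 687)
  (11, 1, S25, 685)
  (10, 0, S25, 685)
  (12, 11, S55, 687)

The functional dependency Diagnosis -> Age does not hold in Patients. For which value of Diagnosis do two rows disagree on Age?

S25

Diagnosis=S25: 6 rows → Age takes values {685, 689, 691} — violation
Diagnosis=S55: 4 rows → Age = 687, 687, 687, 687 ✓
The only Diagnosis value with inconsistent Age is Diagnosis=S25.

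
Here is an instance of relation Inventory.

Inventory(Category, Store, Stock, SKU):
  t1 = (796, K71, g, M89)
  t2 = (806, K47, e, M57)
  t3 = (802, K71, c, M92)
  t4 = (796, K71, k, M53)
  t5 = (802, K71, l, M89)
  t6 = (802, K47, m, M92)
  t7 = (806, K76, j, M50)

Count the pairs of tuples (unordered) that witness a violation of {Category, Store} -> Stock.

(Category=796, Store=K71): violating pairs (1,4) — 1 pair.
(Category=802, Store=K71): violating pairs (3,5) — 1 pair.

2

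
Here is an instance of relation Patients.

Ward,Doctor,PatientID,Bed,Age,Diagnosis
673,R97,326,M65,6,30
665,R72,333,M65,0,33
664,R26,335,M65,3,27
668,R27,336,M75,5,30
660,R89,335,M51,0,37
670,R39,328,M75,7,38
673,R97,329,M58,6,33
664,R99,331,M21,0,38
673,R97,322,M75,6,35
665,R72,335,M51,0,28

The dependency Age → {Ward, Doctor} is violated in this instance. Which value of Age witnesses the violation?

0

Age=6: 3 rows → {Ward,Doctor} = (673, R97), (673, R97), (673, R97) ✓
Age=0: 4 rows → {Ward,Doctor} takes values {(665, R72), (660, R89), (664, R99)} — violation
Age=3: 1 row → {Ward,Doctor} = (664, R26) ✓
Age=5: 1 row → {Ward,Doctor} = (668, R27) ✓
Age=7: 1 row → {Ward,Doctor} = (670, R39) ✓
The only Age value with inconsistent RHS is Age=0.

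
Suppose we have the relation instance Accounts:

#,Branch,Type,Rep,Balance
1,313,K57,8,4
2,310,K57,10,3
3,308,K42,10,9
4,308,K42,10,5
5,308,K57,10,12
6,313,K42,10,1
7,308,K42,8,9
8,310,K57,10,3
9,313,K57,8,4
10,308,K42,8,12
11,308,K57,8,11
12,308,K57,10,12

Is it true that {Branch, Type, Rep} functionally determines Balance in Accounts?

(Branch=313, Type=K57, Rep=8): rows 1, 9 → Balance = 4, 4 ✓
(Branch=310, Type=K57, Rep=10): rows 2, 8 → Balance = 3, 3 ✓
(Branch=308, Type=K42, Rep=10): rows 3, 4 → Balance takes values {9, 5} — violation
(Branch=308, Type=K57, Rep=10): rows 5, 12 → Balance = 12, 12 ✓
(Branch=313, Type=K42, Rep=10): row 6 → Balance = 1 ✓
(Branch=308, Type=K42, Rep=8): rows 7, 10 → Balance takes values {9, 12} — violation
(Branch=308, Type=K57, Rep=8): row 11 → Balance = 11 ✓
Two rows agree on {Branch, Type, Rep} but differ on Balance, so {Branch, Type, Rep} -> Balance does not hold.

No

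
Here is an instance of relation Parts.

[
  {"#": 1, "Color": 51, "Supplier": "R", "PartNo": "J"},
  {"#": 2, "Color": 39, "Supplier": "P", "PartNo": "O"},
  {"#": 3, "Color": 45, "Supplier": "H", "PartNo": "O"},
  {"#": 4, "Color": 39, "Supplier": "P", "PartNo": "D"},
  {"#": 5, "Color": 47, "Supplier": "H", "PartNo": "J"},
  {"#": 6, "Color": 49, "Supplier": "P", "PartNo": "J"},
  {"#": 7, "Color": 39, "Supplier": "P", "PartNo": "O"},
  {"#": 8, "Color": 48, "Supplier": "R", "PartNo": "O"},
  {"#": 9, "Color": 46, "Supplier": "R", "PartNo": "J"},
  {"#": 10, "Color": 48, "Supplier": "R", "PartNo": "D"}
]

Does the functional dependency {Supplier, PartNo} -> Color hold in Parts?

No

(Supplier=R, PartNo=J): rows 1, 9 → Color takes values {51, 46} — violation
(Supplier=P, PartNo=O): rows 2, 7 → Color = 39, 39 ✓
(Supplier=H, PartNo=O): row 3 → Color = 45 ✓
(Supplier=P, PartNo=D): row 4 → Color = 39 ✓
(Supplier=H, PartNo=J): row 5 → Color = 47 ✓
(Supplier=P, PartNo=J): row 6 → Color = 49 ✓
(Supplier=R, PartNo=O): row 8 → Color = 48 ✓
(Supplier=R, PartNo=D): row 10 → Color = 48 ✓
Two rows agree on {Supplier, PartNo} but differ on Color, so {Supplier, PartNo} -> Color does not hold.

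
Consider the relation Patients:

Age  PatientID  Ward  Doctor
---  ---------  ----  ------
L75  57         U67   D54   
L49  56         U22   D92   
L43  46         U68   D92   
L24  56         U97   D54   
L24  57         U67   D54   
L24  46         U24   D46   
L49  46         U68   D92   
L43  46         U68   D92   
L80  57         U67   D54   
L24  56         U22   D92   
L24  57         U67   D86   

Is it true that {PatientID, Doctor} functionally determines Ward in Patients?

(PatientID=57, Doctor=D54): 3 rows → Ward = U67, U67, U67 ✓
(PatientID=56, Doctor=D92): 2 rows → Ward = U22, U22 ✓
(PatientID=46, Doctor=D92): 3 rows → Ward = U68, U68, U68 ✓
(PatientID=56, Doctor=D54): 1 row → Ward = U97 ✓
(PatientID=46, Doctor=D46): 1 row → Ward = U24 ✓
(PatientID=57, Doctor=D86): 1 row → Ward = U67 ✓
Every {PatientID, Doctor} value is associated with a single Ward value, so {PatientID, Doctor} -> Ward holds.

Yes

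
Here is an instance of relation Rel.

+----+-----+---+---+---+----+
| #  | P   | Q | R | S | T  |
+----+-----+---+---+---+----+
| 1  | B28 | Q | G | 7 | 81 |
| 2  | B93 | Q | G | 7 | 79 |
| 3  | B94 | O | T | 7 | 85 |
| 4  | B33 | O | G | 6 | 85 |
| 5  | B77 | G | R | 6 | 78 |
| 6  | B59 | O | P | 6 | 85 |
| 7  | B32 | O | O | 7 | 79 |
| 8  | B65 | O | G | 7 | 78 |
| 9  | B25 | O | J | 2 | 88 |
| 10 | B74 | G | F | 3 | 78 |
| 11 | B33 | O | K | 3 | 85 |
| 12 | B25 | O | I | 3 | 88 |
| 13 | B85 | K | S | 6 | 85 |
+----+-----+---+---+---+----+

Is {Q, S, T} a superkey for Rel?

No

Rows 4 and 6 have the same {Q, S, T} value (Q=O, S=6, T=85) but are distinct tuples, so {Q, S, T} does not determine every attribute — not a superkey.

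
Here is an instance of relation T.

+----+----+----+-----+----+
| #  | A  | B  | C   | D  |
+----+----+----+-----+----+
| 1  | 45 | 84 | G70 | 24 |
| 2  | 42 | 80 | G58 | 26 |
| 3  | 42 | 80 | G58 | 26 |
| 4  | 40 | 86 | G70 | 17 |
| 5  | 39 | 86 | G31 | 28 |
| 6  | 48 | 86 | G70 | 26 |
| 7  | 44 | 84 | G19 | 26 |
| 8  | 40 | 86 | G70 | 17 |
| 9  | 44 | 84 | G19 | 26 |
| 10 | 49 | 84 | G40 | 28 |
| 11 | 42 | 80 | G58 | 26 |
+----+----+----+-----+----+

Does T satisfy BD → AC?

(B=84, D=24): row 1 → {A,C} = (45, G70) ✓
(B=80, D=26): rows 2, 3, 11 → {A,C} = (42, G58), (42, G58), (42, G58) ✓
(B=86, D=17): rows 4, 8 → {A,C} = (40, G70), (40, G70) ✓
(B=86, D=28): row 5 → {A,C} = (39, G31) ✓
(B=86, D=26): row 6 → {A,C} = (48, G70) ✓
(B=84, D=26): rows 7, 9 → {A,C} = (44, G19), (44, G19) ✓
(B=84, D=28): row 10 → {A,C} = (49, G40) ✓
Every BD value is associated with a single AC value, so BD → AC holds.

Yes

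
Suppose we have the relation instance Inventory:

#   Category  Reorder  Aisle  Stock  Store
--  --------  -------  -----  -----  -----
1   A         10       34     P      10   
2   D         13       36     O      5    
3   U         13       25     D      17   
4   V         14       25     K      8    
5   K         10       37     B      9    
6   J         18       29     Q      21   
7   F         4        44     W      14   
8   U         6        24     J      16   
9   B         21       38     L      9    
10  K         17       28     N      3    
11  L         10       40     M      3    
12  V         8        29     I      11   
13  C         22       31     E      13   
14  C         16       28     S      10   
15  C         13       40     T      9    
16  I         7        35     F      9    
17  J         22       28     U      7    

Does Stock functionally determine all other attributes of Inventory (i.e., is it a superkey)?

Yes

All 17 rows have distinct Stock values, so Stock → (all attributes) holds and Stock is a superkey.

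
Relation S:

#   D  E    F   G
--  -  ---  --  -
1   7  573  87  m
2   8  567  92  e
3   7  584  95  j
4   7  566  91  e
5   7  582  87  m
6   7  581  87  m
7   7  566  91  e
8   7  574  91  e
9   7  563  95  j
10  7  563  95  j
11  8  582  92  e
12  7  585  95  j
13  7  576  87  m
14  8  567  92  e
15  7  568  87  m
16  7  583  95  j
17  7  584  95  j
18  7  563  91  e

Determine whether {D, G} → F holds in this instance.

(D=7, G=m): rows 1, 5, 6, 13, 15 → F = 87, 87, 87, 87, 87 ✓
(D=8, G=e): rows 2, 11, 14 → F = 92, 92, 92 ✓
(D=7, G=j): rows 3, 9, 10, 12, 16, 17 → F = 95, 95, 95, 95, 95, 95 ✓
(D=7, G=e): rows 4, 7, 8, 18 → F = 91, 91, 91, 91 ✓
Every {D, G} value is associated with a single F value, so {D, G} → F holds.

Yes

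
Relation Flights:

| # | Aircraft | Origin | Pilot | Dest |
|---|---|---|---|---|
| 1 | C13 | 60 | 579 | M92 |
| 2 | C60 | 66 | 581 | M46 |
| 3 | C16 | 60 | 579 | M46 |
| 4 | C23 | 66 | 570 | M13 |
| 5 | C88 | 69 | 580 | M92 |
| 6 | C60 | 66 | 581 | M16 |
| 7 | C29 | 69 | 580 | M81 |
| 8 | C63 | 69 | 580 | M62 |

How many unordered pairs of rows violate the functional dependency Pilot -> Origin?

Pilot=579: all 2 rows agree on Origin — 0 pairs.
Pilot=581: all 2 rows agree on Origin — 0 pairs.
Pilot=580: all 3 rows agree on Origin — 0 pairs.

0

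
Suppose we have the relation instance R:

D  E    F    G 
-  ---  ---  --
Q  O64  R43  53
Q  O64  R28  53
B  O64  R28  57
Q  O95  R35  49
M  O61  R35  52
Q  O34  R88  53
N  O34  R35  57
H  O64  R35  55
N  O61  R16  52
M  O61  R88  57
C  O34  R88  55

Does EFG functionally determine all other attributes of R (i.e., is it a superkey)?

Yes

All 11 rows have distinct EFG values, so EFG → (all attributes) holds and EFG is a superkey.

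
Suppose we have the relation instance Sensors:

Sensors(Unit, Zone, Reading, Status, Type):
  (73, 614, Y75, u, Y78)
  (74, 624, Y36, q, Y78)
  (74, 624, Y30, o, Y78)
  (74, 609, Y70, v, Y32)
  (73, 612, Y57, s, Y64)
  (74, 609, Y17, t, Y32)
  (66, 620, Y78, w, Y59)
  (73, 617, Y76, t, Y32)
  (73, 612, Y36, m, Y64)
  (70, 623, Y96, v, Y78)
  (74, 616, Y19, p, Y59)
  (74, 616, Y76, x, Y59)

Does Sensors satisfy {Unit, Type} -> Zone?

(Unit=73, Type=Y78): 1 row → Zone = 614 ✓
(Unit=74, Type=Y78): 2 rows → Zone = 624, 624 ✓
(Unit=74, Type=Y32): 2 rows → Zone = 609, 609 ✓
(Unit=73, Type=Y64): 2 rows → Zone = 612, 612 ✓
(Unit=66, Type=Y59): 1 row → Zone = 620 ✓
(Unit=73, Type=Y32): 1 row → Zone = 617 ✓
(Unit=70, Type=Y78): 1 row → Zone = 623 ✓
(Unit=74, Type=Y59): 2 rows → Zone = 616, 616 ✓
Every {Unit, Type} value is associated with a single Zone value, so {Unit, Type} -> Zone holds.

Yes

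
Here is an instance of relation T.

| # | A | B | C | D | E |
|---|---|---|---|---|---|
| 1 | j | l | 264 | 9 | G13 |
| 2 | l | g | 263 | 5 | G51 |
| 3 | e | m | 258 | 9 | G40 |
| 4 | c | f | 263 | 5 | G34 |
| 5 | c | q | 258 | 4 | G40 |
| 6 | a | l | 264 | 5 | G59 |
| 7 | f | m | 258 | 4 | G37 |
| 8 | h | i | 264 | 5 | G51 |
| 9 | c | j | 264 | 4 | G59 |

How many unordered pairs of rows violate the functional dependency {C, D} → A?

3

(C=263, D=5): violating pairs (2,4) — 1 pair.
(C=258, D=4): violating pairs (5,7) — 1 pair.
(C=264, D=5): violating pairs (6,8) — 1 pair.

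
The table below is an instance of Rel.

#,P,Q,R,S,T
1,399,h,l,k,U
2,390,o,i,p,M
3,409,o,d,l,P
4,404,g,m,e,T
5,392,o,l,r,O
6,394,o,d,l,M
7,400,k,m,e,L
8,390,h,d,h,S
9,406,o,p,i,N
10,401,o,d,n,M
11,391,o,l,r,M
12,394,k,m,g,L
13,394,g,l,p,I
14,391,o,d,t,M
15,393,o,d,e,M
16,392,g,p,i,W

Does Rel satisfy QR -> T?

No

(Q=h, R=l): row 1 → T = U ✓
(Q=o, R=i): row 2 → T = M ✓
(Q=o, R=d): rows 3, 6, 10, 14, 15 → T takes values {P, M} — violation
(Q=g, R=m): row 4 → T = T ✓
(Q=o, R=l): rows 5, 11 → T takes values {O, M} — violation
(Q=k, R=m): rows 7, 12 → T = L, L ✓
(Q=h, R=d): row 8 → T = S ✓
(Q=o, R=p): row 9 → T = N ✓
(Q=g, R=l): row 13 → T = I ✓
(Q=g, R=p): row 16 → T = W ✓
Two rows agree on QR but differ on T, so QR -> T does not hold.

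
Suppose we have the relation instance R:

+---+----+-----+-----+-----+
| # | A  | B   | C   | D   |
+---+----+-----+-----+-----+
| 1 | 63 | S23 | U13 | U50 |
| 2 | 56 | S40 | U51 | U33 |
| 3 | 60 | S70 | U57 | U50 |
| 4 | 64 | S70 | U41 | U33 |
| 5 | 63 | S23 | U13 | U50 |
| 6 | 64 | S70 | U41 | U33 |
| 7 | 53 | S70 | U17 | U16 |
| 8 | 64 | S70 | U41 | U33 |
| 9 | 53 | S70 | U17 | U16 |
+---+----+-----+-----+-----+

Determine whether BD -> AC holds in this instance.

(B=S23, D=U50): rows 1, 5 → {A,C} = (63, U13), (63, U13) ✓
(B=S40, D=U33): row 2 → {A,C} = (56, U51) ✓
(B=S70, D=U50): row 3 → {A,C} = (60, U57) ✓
(B=S70, D=U33): rows 4, 6, 8 → {A,C} = (64, U41), (64, U41), (64, U41) ✓
(B=S70, D=U16): rows 7, 9 → {A,C} = (53, U17), (53, U17) ✓
Every BD value is associated with a single AC value, so BD -> AC holds.

Yes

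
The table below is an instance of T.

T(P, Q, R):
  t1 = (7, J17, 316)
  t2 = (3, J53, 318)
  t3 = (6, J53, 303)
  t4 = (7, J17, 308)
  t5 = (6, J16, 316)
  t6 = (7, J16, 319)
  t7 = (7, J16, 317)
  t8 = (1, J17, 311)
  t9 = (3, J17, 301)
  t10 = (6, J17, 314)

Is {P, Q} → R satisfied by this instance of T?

No

(P=7, Q=J17): rows 1, 4 → R takes values {316, 308} — violation
(P=3, Q=J53): row 2 → R = 318 ✓
(P=6, Q=J53): row 3 → R = 303 ✓
(P=6, Q=J16): row 5 → R = 316 ✓
(P=7, Q=J16): rows 6, 7 → R takes values {319, 317} — violation
(P=1, Q=J17): row 8 → R = 311 ✓
(P=3, Q=J17): row 9 → R = 301 ✓
(P=6, Q=J17): row 10 → R = 314 ✓
Two rows agree on {P, Q} but differ on R, so {P, Q} → R does not hold.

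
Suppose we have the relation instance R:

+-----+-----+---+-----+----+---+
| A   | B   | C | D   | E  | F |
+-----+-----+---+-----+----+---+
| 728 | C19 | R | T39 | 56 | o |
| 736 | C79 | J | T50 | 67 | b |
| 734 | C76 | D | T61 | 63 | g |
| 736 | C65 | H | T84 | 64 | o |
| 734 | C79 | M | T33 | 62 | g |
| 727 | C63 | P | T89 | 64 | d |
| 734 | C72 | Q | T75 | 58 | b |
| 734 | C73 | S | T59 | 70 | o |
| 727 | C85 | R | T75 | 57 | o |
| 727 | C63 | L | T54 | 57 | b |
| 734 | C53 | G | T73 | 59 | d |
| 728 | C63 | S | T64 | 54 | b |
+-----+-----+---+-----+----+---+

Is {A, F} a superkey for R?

Two distinct rows share (A=734, F=g), so {A, F} does not determine every attribute — not a superkey.

No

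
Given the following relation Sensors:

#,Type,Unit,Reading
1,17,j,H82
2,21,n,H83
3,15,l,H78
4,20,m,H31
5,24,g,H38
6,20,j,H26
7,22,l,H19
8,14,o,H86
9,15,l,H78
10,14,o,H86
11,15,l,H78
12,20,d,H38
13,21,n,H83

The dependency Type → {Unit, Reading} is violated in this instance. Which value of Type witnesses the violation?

Type=17: row 1 → {Unit,Reading} = (j, H82) ✓
Type=21: rows 2, 13 → {Unit,Reading} = (n, H83), (n, H83) ✓
Type=15: rows 3, 9, 11 → {Unit,Reading} = (l, H78), (l, H78), (l, H78) ✓
Type=20: rows 4, 6, 12 → {Unit,Reading} takes values {(m, H31), (j, H26), (d, H38)} — violation
Type=24: row 5 → {Unit,Reading} = (g, H38) ✓
Type=22: row 7 → {Unit,Reading} = (l, H19) ✓
Type=14: rows 8, 10 → {Unit,Reading} = (o, H86), (o, H86) ✓
The only Type value with inconsistent RHS is Type=20.

20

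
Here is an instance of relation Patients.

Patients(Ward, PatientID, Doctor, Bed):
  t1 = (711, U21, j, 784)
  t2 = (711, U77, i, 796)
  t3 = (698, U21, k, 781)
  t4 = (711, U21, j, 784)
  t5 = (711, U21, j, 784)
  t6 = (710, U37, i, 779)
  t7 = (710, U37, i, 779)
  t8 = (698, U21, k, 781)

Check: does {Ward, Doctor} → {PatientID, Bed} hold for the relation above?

Yes

(Ward=711, Doctor=j): rows 1, 4, 5 → {PatientID,Bed} = (U21, 784), (U21, 784), (U21, 784) ✓
(Ward=711, Doctor=i): row 2 → {PatientID,Bed} = (U77, 796) ✓
(Ward=698, Doctor=k): rows 3, 8 → {PatientID,Bed} = (U21, 781), (U21, 781) ✓
(Ward=710, Doctor=i): rows 6, 7 → {PatientID,Bed} = (U37, 779), (U37, 779) ✓
Every {Ward, Doctor} value is associated with a single {PatientID, Bed} value, so {Ward, Doctor} → {PatientID, Bed} holds.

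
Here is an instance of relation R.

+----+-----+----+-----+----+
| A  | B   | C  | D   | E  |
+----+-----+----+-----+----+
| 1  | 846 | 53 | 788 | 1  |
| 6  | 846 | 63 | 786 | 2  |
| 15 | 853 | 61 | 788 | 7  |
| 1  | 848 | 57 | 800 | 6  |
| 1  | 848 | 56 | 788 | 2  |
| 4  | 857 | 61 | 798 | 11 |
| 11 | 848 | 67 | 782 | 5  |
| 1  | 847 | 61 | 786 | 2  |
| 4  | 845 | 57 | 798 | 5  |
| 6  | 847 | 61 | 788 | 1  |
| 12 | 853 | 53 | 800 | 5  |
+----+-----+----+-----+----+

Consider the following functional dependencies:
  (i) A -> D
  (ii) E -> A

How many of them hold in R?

(i) A -> D: A=1: 4 rows → D takes values {788, 800, 786} — violation; A=6: 2 rows → D takes values {786, 788} — violation — fails.
(ii) E -> A: E=1: 2 rows → A takes values {1, 6} — violation; E=2: 3 rows → A takes values {6, 1} — violation; E=5: 3 rows → A takes values {11, 4, 12} — violation — fails.
None of the 2 dependencies hold.

0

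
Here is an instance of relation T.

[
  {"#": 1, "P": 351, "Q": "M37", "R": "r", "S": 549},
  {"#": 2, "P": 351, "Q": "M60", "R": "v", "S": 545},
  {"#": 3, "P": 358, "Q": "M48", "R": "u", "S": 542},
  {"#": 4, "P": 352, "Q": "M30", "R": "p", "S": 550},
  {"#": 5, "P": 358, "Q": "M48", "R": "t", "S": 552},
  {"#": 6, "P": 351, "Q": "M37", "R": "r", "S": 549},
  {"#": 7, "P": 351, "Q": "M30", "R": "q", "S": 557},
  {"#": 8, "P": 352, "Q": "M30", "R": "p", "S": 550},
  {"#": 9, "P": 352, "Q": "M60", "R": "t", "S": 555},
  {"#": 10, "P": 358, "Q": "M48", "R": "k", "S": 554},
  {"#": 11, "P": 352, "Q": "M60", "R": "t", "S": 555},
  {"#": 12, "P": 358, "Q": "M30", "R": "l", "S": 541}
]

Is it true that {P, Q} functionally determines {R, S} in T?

(P=351, Q=M37): rows 1, 6 → {R,S} = (r, 549), (r, 549) ✓
(P=351, Q=M60): row 2 → {R,S} = (v, 545) ✓
(P=358, Q=M48): rows 3, 5, 10 → {R,S} takes values {(u, 542), (t, 552), (k, 554)} — violation
(P=352, Q=M30): rows 4, 8 → {R,S} = (p, 550), (p, 550) ✓
(P=351, Q=M30): row 7 → {R,S} = (q, 557) ✓
(P=352, Q=M60): rows 9, 11 → {R,S} = (t, 555), (t, 555) ✓
(P=358, Q=M30): row 12 → {R,S} = (l, 541) ✓
Two rows agree on {P, Q} but differ on {R, S}, so {P, Q} → {R, S} does not hold.

No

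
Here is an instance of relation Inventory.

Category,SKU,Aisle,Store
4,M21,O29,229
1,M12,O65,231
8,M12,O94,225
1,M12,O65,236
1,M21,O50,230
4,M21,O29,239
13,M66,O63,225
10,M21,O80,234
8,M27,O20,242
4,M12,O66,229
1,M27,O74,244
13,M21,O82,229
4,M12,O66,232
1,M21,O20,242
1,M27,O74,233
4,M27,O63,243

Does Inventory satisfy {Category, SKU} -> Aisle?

No

(Category=4, SKU=M21): 2 rows → Aisle = O29, O29 ✓
(Category=1, SKU=M12): 2 rows → Aisle = O65, O65 ✓
(Category=8, SKU=M12): 1 row → Aisle = O94 ✓
(Category=1, SKU=M21): 2 rows → Aisle takes values {O50, O20} — violation
(Category=13, SKU=M66): 1 row → Aisle = O63 ✓
(Category=10, SKU=M21): 1 row → Aisle = O80 ✓
(Category=8, SKU=M27): 1 row → Aisle = O20 ✓
(Category=4, SKU=M12): 2 rows → Aisle = O66, O66 ✓
(Category=1, SKU=M27): 2 rows → Aisle = O74, O74 ✓
(Category=13, SKU=M21): 1 row → Aisle = O82 ✓
(Category=4, SKU=M27): 1 row → Aisle = O63 ✓
Two rows agree on {Category, SKU} but differ on Aisle, so {Category, SKU} -> Aisle does not hold.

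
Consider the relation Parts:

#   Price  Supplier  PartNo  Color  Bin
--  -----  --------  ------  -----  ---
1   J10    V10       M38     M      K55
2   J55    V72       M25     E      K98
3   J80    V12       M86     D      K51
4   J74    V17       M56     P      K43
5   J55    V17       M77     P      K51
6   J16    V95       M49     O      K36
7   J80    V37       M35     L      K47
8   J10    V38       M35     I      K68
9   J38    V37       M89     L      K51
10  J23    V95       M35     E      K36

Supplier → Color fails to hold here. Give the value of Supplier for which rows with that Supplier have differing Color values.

Supplier=V10: row 1 → Color = M ✓
Supplier=V72: row 2 → Color = E ✓
Supplier=V12: row 3 → Color = D ✓
Supplier=V17: rows 4, 5 → Color = P, P ✓
Supplier=V95: rows 6, 10 → Color takes values {O, E} — violation
Supplier=V37: rows 7, 9 → Color = L, L ✓
Supplier=V38: row 8 → Color = I ✓
The only Supplier value with inconsistent Color is Supplier=V95.

V95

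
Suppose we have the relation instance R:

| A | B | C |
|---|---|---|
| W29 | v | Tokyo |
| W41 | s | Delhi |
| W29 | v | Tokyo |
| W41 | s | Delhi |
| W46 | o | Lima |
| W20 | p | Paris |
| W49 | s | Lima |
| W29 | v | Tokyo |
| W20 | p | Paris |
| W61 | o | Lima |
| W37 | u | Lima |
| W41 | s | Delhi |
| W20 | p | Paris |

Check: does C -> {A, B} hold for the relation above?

C=Tokyo: 3 rows → {A,B} = (W29, v), (W29, v), (W29, v) ✓
C=Delhi: 3 rows → {A,B} = (W41, s), (W41, s), (W41, s) ✓
C=Lima: 4 rows → {A,B} takes values {(W46, o), (W49, s), (W61, o), (W37, u)} — violation
C=Paris: 3 rows → {A,B} = (W20, p), (W20, p), (W20, p) ✓
Two rows agree on C but differ on {A, B}, so C -> {A, B} does not hold.

No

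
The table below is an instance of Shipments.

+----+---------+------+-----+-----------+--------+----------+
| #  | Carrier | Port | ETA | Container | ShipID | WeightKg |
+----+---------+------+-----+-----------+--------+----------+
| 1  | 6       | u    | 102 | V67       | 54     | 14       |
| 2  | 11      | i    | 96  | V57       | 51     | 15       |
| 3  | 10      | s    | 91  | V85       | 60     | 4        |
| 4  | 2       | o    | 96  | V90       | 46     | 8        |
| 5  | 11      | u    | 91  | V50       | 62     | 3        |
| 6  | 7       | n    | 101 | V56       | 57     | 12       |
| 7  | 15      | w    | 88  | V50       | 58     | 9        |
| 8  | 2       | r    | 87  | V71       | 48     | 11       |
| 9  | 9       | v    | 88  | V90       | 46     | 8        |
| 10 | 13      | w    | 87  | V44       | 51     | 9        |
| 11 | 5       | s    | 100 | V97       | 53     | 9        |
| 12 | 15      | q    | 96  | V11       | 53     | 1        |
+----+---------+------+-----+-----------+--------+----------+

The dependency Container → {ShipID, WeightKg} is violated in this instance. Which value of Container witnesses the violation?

V50

Container=V67: row 1 → {ShipID,WeightKg} = (54, 14) ✓
Container=V57: row 2 → {ShipID,WeightKg} = (51, 15) ✓
Container=V85: row 3 → {ShipID,WeightKg} = (60, 4) ✓
Container=V90: rows 4, 9 → {ShipID,WeightKg} = (46, 8), (46, 8) ✓
Container=V50: rows 5, 7 → {ShipID,WeightKg} takes values {(62, 3), (58, 9)} — violation
Container=V56: row 6 → {ShipID,WeightKg} = (57, 12) ✓
Container=V71: row 8 → {ShipID,WeightKg} = (48, 11) ✓
Container=V44: row 10 → {ShipID,WeightKg} = (51, 9) ✓
Container=V97: row 11 → {ShipID,WeightKg} = (53, 9) ✓
Container=V11: row 12 → {ShipID,WeightKg} = (53, 1) ✓
The only Container value with inconsistent RHS is Container=V50.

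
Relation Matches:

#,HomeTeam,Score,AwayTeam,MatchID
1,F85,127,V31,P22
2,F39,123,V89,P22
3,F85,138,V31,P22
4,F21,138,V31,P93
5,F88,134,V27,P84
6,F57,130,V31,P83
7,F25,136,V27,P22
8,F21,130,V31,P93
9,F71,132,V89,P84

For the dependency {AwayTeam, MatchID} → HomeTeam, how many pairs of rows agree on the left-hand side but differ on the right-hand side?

0

(AwayTeam=V31, MatchID=P22): all 2 rows agree on HomeTeam — 0 pairs.
(AwayTeam=V31, MatchID=P93): all 2 rows agree on HomeTeam — 0 pairs.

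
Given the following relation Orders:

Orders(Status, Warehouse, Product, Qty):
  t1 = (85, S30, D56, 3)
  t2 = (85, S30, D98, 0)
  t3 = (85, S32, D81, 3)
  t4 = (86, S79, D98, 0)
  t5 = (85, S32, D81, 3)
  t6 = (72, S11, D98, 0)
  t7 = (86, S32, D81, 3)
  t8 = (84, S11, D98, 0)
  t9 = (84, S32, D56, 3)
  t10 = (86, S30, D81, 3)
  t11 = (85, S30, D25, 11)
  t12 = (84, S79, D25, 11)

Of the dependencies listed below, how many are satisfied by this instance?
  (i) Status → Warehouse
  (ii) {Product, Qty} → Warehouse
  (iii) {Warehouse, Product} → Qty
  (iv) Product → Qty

2

(i) Status → Warehouse: Status=85: rows 1, 2, 3, 5, 11 → Warehouse takes values {S30, S32} — violation; Status=86: rows 4, 7, 10 → Warehouse takes values {S79, S32, S30} — violation; Status=84: rows 8, 9, 12 → Warehouse takes values {S11, S32, S79} — violation — fails.
(ii) {Product, Qty} → Warehouse: (Product=D56, Qty=3): rows 1, 9 → Warehouse takes values {S30, S32} — violation; (Product=D98, Qty=0): rows 2, 4, 6, 8 → Warehouse takes values {S30, S79, S11} — violation; (Product=D81, Qty=3): rows 3, 5, 7, 10 → Warehouse takes values {S32, S30} — violation; (Product=D25, Qty=11): rows 11, 12 → Warehouse takes values {S30, S79} — violation — fails.
(iii) {Warehouse, Product} → Qty: every LHS value maps to a single RHS value — holds.
(iv) Product → Qty: every LHS value maps to a single RHS value — holds.
2 of the 4 dependencies hold.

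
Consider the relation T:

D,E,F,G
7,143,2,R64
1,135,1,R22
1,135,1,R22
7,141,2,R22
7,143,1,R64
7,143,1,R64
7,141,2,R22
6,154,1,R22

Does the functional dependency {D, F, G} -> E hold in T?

Yes

(D=7, F=2, G=R64): 1 row → E = 143 ✓
(D=1, F=1, G=R22): 2 rows → E = 135, 135 ✓
(D=7, F=2, G=R22): 2 rows → E = 141, 141 ✓
(D=7, F=1, G=R64): 2 rows → E = 143, 143 ✓
(D=6, F=1, G=R22): 1 row → E = 154 ✓
Every {D, F, G} value is associated with a single E value, so {D, F, G} -> E holds.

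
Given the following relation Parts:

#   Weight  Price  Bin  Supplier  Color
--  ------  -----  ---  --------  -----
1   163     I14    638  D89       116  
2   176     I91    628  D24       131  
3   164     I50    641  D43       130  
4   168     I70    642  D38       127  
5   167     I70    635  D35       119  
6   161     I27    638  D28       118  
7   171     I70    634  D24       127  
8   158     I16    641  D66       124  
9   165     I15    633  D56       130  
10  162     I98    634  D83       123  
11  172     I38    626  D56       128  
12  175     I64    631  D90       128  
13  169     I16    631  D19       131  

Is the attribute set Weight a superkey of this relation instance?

All 13 rows have distinct Weight values, so Weight → (all attributes) holds and Weight is a superkey.

Yes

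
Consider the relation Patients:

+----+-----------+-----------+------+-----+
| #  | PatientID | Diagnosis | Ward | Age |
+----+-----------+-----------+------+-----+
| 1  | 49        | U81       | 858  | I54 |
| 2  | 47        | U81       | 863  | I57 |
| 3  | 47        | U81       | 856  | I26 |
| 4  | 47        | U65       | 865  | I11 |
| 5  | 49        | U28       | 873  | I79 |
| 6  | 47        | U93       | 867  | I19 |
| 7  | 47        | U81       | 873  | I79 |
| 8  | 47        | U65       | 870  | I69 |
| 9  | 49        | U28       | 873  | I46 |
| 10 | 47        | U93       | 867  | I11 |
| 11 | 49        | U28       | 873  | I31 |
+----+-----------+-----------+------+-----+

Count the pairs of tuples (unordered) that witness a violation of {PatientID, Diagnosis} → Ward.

4

(PatientID=47, Diagnosis=U81): violating pairs (2,3), (2,7), (3,7) — 3 pairs.
(PatientID=47, Diagnosis=U65): violating pairs (4,8) — 1 pair.
(PatientID=49, Diagnosis=U28): all 3 rows agree on Ward — 0 pairs.
(PatientID=47, Diagnosis=U93): all 2 rows agree on Ward — 0 pairs.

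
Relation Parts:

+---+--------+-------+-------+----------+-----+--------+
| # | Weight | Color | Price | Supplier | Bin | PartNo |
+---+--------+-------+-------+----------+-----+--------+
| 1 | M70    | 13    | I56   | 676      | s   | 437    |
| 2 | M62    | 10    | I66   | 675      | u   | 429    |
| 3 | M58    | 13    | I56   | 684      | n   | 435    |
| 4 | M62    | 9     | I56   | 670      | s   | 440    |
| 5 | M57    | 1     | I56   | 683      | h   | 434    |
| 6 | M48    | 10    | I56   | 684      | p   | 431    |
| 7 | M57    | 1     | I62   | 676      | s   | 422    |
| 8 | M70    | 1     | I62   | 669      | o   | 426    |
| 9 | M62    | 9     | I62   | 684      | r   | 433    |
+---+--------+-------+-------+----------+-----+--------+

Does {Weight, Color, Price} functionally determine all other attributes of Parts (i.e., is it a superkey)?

Yes

All 9 rows have distinct {Weight, Color, Price} values, so {Weight, Color, Price} → (all attributes) holds and {Weight, Color, Price} is a superkey.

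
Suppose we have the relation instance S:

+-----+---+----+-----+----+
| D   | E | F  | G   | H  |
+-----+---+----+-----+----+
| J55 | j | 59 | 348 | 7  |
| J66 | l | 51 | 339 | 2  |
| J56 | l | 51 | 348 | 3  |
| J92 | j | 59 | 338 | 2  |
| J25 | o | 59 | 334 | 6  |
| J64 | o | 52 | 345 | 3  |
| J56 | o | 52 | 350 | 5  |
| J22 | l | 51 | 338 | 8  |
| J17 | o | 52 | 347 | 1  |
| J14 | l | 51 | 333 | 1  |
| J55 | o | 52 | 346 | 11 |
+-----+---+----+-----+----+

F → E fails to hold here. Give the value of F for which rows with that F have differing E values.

F=59: 3 rows → E takes values {j, o} — violation
F=51: 4 rows → E = l, l, l, l ✓
F=52: 4 rows → E = o, o, o, o ✓
The only F value with inconsistent E is F=59.

59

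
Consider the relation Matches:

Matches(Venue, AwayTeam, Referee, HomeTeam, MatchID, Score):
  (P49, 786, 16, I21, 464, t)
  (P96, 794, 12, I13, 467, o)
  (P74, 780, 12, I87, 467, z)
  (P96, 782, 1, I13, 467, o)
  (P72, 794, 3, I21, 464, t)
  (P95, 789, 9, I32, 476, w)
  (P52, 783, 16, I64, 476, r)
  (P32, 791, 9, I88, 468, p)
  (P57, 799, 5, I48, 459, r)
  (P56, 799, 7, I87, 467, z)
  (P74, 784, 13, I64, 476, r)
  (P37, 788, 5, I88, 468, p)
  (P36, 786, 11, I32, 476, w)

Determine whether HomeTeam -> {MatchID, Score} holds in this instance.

Yes

HomeTeam=I21: 2 rows → {MatchID,Score} = (464, t), (464, t) ✓
HomeTeam=I13: 2 rows → {MatchID,Score} = (467, o), (467, o) ✓
HomeTeam=I87: 2 rows → {MatchID,Score} = (467, z), (467, z) ✓
HomeTeam=I32: 2 rows → {MatchID,Score} = (476, w), (476, w) ✓
HomeTeam=I64: 2 rows → {MatchID,Score} = (476, r), (476, r) ✓
HomeTeam=I88: 2 rows → {MatchID,Score} = (468, p), (468, p) ✓
HomeTeam=I48: 1 row → {MatchID,Score} = (459, r) ✓
Every HomeTeam value is associated with a single {MatchID, Score} value, so HomeTeam -> {MatchID, Score} holds.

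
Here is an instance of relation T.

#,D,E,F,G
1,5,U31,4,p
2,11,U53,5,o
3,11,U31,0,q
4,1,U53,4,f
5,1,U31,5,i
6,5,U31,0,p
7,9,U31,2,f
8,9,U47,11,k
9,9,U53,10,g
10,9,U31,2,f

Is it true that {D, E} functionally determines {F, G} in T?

(D=5, E=U31): rows 1, 6 → {F,G} takes values {(4, p), (0, p)} — violation
(D=11, E=U53): row 2 → {F,G} = (5, o) ✓
(D=11, E=U31): row 3 → {F,G} = (0, q) ✓
(D=1, E=U53): row 4 → {F,G} = (4, f) ✓
(D=1, E=U31): row 5 → {F,G} = (5, i) ✓
(D=9, E=U31): rows 7, 10 → {F,G} = (2, f), (2, f) ✓
(D=9, E=U47): row 8 → {F,G} = (11, k) ✓
(D=9, E=U53): row 9 → {F,G} = (10, g) ✓
Two rows agree on {D, E} but differ on {F, G}, so {D, E} -> {F, G} does not hold.

No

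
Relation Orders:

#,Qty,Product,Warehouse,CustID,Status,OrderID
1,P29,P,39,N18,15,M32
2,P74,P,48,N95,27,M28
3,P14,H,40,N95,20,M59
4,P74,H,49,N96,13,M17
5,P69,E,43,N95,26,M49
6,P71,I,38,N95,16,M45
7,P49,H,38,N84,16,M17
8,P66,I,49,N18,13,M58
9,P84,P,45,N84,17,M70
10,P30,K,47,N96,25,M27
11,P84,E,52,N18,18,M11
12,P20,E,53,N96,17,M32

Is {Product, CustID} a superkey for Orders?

Yes

All 12 rows have distinct {Product, CustID} values, so {Product, CustID} → (all attributes) holds and {Product, CustID} is a superkey.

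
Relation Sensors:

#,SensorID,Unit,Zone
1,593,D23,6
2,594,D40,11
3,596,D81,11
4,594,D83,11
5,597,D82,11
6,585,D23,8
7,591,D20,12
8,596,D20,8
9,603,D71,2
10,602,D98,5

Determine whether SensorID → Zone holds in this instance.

SensorID=593: row 1 → Zone = 6 ✓
SensorID=594: rows 2, 4 → Zone = 11, 11 ✓
SensorID=596: rows 3, 8 → Zone takes values {11, 8} — violation
SensorID=597: row 5 → Zone = 11 ✓
SensorID=585: row 6 → Zone = 8 ✓
SensorID=591: row 7 → Zone = 12 ✓
SensorID=603: row 9 → Zone = 2 ✓
SensorID=602: row 10 → Zone = 5 ✓
Two rows agree on SensorID but differ on Zone, so SensorID → Zone does not hold.

No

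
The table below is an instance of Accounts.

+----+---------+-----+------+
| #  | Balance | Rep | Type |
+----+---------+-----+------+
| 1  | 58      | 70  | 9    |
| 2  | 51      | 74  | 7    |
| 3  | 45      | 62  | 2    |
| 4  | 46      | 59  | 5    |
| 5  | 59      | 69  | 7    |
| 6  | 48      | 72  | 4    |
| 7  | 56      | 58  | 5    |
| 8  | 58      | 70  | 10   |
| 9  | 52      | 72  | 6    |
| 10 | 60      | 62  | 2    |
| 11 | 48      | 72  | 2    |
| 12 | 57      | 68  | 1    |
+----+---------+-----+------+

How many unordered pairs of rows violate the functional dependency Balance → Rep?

Balance=58: all 2 rows agree on Rep — 0 pairs.
Balance=48: all 2 rows agree on Rep — 0 pairs.

0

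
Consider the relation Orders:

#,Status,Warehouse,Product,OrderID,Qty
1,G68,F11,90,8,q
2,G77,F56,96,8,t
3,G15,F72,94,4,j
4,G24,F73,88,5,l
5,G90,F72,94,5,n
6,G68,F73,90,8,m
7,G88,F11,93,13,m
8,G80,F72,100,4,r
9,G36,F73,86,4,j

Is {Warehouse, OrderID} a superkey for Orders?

No

Rows 3 and 8 have the same {Warehouse, OrderID} value (Warehouse=F72, OrderID=4) but are distinct tuples, so {Warehouse, OrderID} does not determine every attribute — not a superkey.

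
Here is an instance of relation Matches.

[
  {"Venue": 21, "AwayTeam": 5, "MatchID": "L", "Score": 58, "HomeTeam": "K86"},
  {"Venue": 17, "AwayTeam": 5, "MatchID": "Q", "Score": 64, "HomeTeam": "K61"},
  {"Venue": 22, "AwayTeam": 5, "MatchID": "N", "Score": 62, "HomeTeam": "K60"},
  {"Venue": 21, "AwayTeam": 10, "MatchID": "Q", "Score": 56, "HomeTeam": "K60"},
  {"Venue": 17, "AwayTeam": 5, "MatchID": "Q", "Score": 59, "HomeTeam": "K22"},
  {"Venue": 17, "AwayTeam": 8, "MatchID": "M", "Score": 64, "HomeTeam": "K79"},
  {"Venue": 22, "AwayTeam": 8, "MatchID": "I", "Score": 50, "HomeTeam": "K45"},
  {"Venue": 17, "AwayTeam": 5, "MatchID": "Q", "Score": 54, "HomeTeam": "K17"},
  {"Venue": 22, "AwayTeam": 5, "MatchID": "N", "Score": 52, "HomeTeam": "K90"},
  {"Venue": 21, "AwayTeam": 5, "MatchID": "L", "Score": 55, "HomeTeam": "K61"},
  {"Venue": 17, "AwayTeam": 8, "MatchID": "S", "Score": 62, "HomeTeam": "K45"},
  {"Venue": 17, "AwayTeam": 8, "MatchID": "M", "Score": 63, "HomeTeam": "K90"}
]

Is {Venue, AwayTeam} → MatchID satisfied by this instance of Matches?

(Venue=21, AwayTeam=5): 2 rows → MatchID = L, L ✓
(Venue=17, AwayTeam=5): 3 rows → MatchID = Q, Q, Q ✓
(Venue=22, AwayTeam=5): 2 rows → MatchID = N, N ✓
(Venue=21, AwayTeam=10): 1 row → MatchID = Q ✓
(Venue=17, AwayTeam=8): 3 rows → MatchID takes values {M, S} — violation
(Venue=22, AwayTeam=8): 1 row → MatchID = I ✓
Two rows agree on {Venue, AwayTeam} but differ on MatchID, so {Venue, AwayTeam} → MatchID does not hold.

No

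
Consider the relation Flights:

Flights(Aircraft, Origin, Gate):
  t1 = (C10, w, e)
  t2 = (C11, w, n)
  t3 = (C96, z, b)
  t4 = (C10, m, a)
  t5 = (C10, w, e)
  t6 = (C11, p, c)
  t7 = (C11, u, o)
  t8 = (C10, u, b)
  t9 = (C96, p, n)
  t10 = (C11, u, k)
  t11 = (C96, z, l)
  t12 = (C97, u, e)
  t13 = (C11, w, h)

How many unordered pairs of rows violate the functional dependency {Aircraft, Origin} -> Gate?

(Aircraft=C10, Origin=w): all 2 rows agree on Gate — 0 pairs.
(Aircraft=C11, Origin=w): violating pairs (2,13) — 1 pair.
(Aircraft=C96, Origin=z): violating pairs (3,11) — 1 pair.
(Aircraft=C11, Origin=u): violating pairs (7,10) — 1 pair.

3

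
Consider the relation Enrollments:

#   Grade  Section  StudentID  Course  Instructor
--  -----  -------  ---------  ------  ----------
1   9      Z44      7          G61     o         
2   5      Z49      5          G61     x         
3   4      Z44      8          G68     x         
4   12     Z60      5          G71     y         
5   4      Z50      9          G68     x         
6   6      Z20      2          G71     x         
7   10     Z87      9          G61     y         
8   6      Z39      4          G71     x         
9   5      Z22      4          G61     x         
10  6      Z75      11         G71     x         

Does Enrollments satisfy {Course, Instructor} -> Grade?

(Course=G61, Instructor=o): row 1 → Grade = 9 ✓
(Course=G61, Instructor=x): rows 2, 9 → Grade = 5, 5 ✓
(Course=G68, Instructor=x): rows 3, 5 → Grade = 4, 4 ✓
(Course=G71, Instructor=y): row 4 → Grade = 12 ✓
(Course=G71, Instructor=x): rows 6, 8, 10 → Grade = 6, 6, 6 ✓
(Course=G61, Instructor=y): row 7 → Grade = 10 ✓
Every {Course, Instructor} value is associated with a single Grade value, so {Course, Instructor} -> Grade holds.

Yes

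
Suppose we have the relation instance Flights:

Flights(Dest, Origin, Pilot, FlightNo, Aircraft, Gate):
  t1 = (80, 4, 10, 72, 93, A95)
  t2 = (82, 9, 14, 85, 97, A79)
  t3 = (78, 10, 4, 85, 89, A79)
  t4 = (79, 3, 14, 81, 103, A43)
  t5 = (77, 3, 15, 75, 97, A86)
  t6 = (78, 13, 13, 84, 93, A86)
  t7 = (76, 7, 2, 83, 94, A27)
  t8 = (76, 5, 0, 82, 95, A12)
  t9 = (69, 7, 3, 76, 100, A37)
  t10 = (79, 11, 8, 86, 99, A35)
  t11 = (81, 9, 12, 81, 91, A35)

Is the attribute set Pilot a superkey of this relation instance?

Rows 2 and 4 have the same Pilot value Pilot=14 but are distinct tuples, so Pilot does not determine every attribute — not a superkey.

No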